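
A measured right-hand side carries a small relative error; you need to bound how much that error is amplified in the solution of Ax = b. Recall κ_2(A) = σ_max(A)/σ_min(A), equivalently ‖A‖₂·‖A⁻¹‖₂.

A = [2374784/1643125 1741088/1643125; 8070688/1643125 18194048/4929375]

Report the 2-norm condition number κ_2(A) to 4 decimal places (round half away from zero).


315.4800

AᵀA = [113240966144/4319775625 254788173824/12959326875; 254788173824/12959326875 573289391104/38877980625]; tr = 63698323456/1555119225, det = 1048576/62204769
eigenvalues of AᵀA: λ = (tr ± √(tr²−4·det))/2 = 1024/25, 25600/62204769
σ_max=√(1024/25)=(32/5), σ_min=√(25600/62204769)=(160/7887) → κ = 315.4800


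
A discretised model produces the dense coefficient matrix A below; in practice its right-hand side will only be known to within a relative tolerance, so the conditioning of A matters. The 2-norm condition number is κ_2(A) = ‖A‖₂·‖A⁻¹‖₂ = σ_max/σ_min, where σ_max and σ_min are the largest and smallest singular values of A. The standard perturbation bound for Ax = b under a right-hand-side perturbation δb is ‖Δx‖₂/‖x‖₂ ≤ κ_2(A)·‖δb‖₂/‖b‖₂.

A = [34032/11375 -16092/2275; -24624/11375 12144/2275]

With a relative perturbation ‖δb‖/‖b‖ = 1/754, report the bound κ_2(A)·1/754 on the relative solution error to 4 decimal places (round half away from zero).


AᵀA = [70580736/5175625 -33867072/1035125; -33867072/1035125 16257168/207025]; tr = 2822544/30625, det = 331776/765625
λ_max, λ_min = (2822544/30625 ± √7965128929536/937890625)/2 = 2304/25, 144/30625
κ_2(A) = √(λ_max/λ_min) = √((2304/25) / (144/30625)) = 140.0000
bound on ‖Δx‖/‖x‖: κ·ε = 140.0000·1/754 = 0.1857

0.1857


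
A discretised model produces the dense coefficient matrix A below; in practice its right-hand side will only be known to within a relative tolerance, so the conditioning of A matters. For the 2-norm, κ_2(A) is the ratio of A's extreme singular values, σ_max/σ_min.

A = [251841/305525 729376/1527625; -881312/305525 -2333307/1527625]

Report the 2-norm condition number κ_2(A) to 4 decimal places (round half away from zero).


97.7680

M = AᵀA = [1344215569/149352841 3584093184/746764205; 3584093184/746764205 9562097449/3733821025]. tr(M)=43167486674/3733821025, det(M)=2088025/149352841
eigenvalues of AᵀA: λ = (tr ± √(tr²−4·det))/2 = 289/25, 180625/149352841
so κ_2 = √((289/25) / (180625/149352841)) = 97.7680


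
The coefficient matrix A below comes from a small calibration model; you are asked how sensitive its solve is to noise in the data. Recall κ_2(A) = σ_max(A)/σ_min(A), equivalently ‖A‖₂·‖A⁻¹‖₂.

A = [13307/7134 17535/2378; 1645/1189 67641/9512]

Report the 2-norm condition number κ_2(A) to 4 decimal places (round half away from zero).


M = AᵀA = [326389/60516 317275/13448; 317275/13448 11290041/107584]. tr(M)=63553/576, det(M)=2401/256
char-poly roots: 441/4 and 49/576
so κ_2 = √((441/4) / (49/576)) = 36.0000

36.0000


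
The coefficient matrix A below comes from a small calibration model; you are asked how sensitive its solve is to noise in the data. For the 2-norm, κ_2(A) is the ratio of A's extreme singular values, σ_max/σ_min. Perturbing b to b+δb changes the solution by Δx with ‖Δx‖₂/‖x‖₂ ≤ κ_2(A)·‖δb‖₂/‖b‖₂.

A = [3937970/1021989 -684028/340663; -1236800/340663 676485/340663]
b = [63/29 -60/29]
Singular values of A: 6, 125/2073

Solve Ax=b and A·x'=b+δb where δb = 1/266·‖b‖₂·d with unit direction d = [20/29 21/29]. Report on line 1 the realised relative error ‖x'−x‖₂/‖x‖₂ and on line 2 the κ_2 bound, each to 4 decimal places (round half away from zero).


largest singular value 6, smallest 125/2073
condition number: 6 ÷ (125/2073) = 99.5040
worst-case relative error ≤ 99.5040 × 1/266 = 0.3741
solve Ax = b  →  x = [0.4412 -0.2353]
‖b‖ = 3.0000, ‖x‖ = 0.5000
δb = ε·‖b‖·d = [0.0078 0.0082]; solving A·Δx = δb gives ‖Δx‖ = 0.1870
relative error = 0.3741
tightness: 0.3741 against a bound of 0.3741; the bound is attained (ratio 1)

0.3741
0.3741


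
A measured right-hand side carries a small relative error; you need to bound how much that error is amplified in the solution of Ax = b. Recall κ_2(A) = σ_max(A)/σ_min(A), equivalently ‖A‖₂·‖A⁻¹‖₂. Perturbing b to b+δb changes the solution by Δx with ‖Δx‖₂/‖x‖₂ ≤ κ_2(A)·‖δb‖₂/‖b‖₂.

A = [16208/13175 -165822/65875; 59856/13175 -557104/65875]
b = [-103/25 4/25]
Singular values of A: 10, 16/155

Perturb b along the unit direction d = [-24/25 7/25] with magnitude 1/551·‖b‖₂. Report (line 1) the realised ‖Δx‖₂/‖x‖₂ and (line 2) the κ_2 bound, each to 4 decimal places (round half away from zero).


from the listed singular values, σ₁ = 10, σ_n = 16/155
condition number: 10 ÷ (16/155) = 96.8750
κ_2(A)·‖δb‖/‖b‖ = 0.1758
solve Ax = b  →  x = [34.1441 18.3235]
2-norm of b is 4.1231; of x, 38.7501
δb = ε·‖b‖·d = [-0.0072 0.0021]; solving A·Δx = δb gives ‖Δx‖ = 0.0725
dividing the unrounded norms, ‖Δx‖/‖x‖ = 0.0019
so the bound overstates the realised error by a factor of ≈ 93.9829 (computed from the unrounded values)

0.0019
0.1758


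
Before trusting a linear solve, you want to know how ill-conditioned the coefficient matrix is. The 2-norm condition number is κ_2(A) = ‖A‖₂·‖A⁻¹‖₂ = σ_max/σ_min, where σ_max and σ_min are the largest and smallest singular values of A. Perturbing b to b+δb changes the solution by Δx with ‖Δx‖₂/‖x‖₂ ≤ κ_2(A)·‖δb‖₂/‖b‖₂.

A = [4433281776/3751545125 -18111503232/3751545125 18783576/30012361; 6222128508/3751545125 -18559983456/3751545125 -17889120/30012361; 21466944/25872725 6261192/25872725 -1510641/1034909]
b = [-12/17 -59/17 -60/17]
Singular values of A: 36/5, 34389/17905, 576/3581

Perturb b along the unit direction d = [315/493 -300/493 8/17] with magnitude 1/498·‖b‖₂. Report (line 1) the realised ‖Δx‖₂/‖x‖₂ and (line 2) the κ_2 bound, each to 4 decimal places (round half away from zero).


0.0294
0.0899

from the listed singular values, σ₁ = 36/5, σ_n = 576/3581
κ = σ_max/σ_min = (36/5)/(576/3581) = 44.7625
worst-case relative error ≤ 44.7625 × 1/498 = 0.0899
solve Ax = b  →  x = [-1.0575 0.1256 1.8376]
‖b‖₂ = 5.0000 and ‖x‖₂ = 2.1239
Δx = A⁻¹·δb where δb = 1/498·5.0000·d; ‖Δx‖ = 0.0624
dividing the unrounded norms, ‖Δx‖/‖x‖ = 0.0294
realised/bound (from unrounded values) ≈ 0.3270


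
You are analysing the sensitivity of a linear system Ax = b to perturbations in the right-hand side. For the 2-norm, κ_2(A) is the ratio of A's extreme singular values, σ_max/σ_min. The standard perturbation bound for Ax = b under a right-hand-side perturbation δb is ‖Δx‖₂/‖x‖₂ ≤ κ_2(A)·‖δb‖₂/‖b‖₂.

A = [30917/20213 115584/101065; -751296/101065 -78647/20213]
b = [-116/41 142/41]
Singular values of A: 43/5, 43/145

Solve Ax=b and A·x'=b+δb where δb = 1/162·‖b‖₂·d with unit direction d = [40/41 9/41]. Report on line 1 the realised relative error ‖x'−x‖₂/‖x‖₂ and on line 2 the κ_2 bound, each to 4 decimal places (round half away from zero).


from the listed singular values, σ₁ = 43/5, σ_n = 43/145
condition number: (43/5) ÷ (43/145) = 29.0000
worst-case relative error ≤ 29.0000 × 1/162 = 0.1790
solve Ax = b  →  x = [2.7633 -6.1696]
‖b‖₂ = 4.4721 and ‖x‖₂ = 6.7602
Δx = A⁻¹·δb where δb = 1/162·4.4721·d; ‖Δx‖ = 0.0931
dividing the unrounded norms, ‖Δx‖/‖x‖ = 0.0138
realised/bound (from unrounded values) ≈ 0.0769

0.0138
0.1790


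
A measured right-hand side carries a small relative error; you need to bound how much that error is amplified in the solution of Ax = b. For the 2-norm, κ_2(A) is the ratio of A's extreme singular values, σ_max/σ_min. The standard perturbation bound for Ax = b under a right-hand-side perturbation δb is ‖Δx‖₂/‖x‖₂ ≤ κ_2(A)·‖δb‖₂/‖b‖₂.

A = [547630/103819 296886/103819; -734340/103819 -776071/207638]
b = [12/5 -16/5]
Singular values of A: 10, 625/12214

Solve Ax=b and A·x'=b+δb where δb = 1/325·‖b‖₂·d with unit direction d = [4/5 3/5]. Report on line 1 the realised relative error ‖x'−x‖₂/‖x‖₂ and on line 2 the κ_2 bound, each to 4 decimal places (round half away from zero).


0.6013
0.6013

largest singular value 10, smallest 625/12214
condition number: 10 ÷ (625/12214) = 195.4240
perturbation bound = 195.4240·1/325 = 0.6013
solve Ax = b  →  x = [0.3529 0.1882]
‖b‖₂ = 4.0000 and ‖x‖₂ = 0.4000
δb = ε·‖b‖·d = [0.0098 0.0074]; solving A·Δx = δb gives ‖Δx‖ = 0.2405
dividing the unrounded norms, ‖Δx‖/‖x‖ = 0.6013
tightness: 0.6013 against a bound of 0.6013; the bound is attained (ratio 1)


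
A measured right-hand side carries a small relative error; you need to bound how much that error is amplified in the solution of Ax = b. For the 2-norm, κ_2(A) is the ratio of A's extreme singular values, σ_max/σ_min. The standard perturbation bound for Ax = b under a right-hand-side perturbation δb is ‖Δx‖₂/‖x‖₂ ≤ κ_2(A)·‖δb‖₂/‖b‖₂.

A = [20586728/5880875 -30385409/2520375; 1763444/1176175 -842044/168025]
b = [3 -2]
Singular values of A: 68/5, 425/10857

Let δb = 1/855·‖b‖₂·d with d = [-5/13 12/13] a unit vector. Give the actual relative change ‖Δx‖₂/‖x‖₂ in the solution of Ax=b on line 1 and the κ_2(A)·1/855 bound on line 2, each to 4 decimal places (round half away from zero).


from the listed singular values, σ₁ = 68/5, σ_n = 425/10857
κ = σ_max/σ_min = (68/5)/(425/10857) = 347.4240
κ_2(A)·‖δb‖/‖b‖ = 0.4063
solve Ax = b  →  x = [-73.5310 -21.5997]
‖b‖ = 3.6056, ‖x‖ = 76.6378
Δx = A⁻¹·δb where δb = 1/855·3.6056·d; ‖Δx‖ = 0.1077
dividing the unrounded norms, ‖Δx‖/‖x‖ = 0.0014
realised/bound (from unrounded values) ≈ 0.0035

0.0014
0.4063


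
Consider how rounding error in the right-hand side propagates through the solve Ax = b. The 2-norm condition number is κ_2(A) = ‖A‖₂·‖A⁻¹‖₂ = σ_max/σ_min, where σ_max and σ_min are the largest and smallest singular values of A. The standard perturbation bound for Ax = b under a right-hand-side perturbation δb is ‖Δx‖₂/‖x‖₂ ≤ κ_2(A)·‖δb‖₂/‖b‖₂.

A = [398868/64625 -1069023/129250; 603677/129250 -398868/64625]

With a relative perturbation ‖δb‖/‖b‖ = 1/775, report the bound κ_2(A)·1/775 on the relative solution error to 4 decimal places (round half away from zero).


form AᵀA = [40032345841/668222500 -13343730072/167055625; -13343730072/167055625 71167716009/668222500] with trace 2224001237/13364450 and determinant 30769209/106915600
λ_max, λ_min = (2224001237/13364450 ± √1236493973849980036/44652130950625)/2 = 16641/100, 1849/1069156
κ = σ_max/σ_min = (129/10)/(43/1034) = 310.2000
worst-case relative error ≤ 310.2000 × 1/775 = 0.4003

0.4003


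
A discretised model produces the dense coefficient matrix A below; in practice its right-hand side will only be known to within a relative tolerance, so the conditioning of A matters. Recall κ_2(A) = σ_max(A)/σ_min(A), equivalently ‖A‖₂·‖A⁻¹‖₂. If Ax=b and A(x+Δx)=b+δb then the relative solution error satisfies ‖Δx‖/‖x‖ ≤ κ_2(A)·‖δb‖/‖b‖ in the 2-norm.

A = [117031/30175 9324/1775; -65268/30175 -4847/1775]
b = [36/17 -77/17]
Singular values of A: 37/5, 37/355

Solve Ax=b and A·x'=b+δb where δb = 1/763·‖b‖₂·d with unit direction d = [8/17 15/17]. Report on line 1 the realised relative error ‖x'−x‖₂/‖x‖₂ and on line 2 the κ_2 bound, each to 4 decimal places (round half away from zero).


from the listed singular values, σ₁ = 37/5, σ_n = 37/355
κ_2(A) = (37/5) / (37/355) = 71.0000
bound on ‖Δx‖/‖x‖: κ·ε = 71.0000·1/763 = 0.0931
solve Ax = b  →  x = [23.3514 -16.8378]
‖b‖₂ = 5.0000 and ‖x‖₂ = 28.7889
Δx = A⁻¹·δb where δb = 1/763·5.0000·d; ‖Δx‖ = 0.0629
realised ‖Δx‖/‖x‖ = 0.0022
so the bound overstates the realised error by a factor of ≈ 42.6075 (computed from the unrounded values)

0.0022
0.0931


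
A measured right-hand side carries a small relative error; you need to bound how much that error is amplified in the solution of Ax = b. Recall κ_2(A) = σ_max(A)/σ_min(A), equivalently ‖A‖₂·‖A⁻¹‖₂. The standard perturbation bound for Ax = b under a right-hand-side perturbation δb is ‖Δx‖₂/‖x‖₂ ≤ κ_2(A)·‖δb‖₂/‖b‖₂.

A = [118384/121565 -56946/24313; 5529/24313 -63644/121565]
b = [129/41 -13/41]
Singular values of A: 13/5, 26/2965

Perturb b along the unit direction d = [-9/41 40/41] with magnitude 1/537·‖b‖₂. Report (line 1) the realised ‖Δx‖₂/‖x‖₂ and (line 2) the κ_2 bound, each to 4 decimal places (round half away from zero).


σ_max = 13/5, σ_min = 26/2965
condition number: (13/5) ÷ (26/2965) = 296.5000
κ_2(A)·‖δb‖/‖b‖ = 0.5521
solve Ax = b  →  x = [-104.8225 -44.9260]
‖b‖ = 3.1623, ‖x‖ = 114.0443
with δb = [-0.0013 0.0057], A·Δx = δb → ‖Δx‖ = 0.6715
dividing the unrounded norms, ‖Δx‖/‖x‖ = 0.0059
tightness: 0.0059 against a bound of 0.5521 (unrounded ratio ≈ 0.0107)

0.0059
0.5521


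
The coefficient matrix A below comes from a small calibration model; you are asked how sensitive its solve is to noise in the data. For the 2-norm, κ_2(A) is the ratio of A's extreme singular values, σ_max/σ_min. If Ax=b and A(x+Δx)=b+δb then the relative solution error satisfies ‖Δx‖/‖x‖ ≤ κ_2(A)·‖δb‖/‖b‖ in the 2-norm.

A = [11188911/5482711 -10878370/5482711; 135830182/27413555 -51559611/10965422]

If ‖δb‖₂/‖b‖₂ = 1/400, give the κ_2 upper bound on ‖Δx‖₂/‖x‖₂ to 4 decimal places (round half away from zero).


0.5817

form AᵀA = [127690127670421/4446763300225 -24321072436479/889352660045; -24321072436479/889352660045 18531060484609/711482128036] with trace 1158189087749/21149884900 and determinant 46854025/845995396
λ_max, λ_min = (1158189087749/21149884900 ± √1341302867257275649637001/447317631283248010000)/2 = 1369/25, 855625/845995396
κ_2(A) = √(λ_max/λ_min) = √((1369/25) / (855625/845995396)) = 232.6880
worst-case relative error ≤ 232.6880 × 1/400 = 0.5817


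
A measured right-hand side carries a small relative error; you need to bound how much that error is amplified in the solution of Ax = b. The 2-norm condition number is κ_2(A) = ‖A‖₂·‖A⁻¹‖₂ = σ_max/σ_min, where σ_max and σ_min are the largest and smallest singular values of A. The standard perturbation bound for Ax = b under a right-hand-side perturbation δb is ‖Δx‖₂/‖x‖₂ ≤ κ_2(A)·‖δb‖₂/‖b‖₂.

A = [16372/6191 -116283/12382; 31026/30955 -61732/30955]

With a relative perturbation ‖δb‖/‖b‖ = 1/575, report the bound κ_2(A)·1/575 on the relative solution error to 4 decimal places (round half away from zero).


M = AᵀA = [4558996/570025 -15296022/570025; -15296022/570025 210164641/2280100]. tr(M)=9136025/91204, det(M)=390625/22801
λ_max, λ_min = (9136025/91204 ± √82896927800625/8318169616)/2 = 100, 15625/91204
κ_2(A) = √(λ_max/λ_min) = √(100 / (15625/91204)) = 24.1600
bound on ‖Δx‖/‖x‖: κ·ε = 24.1600·1/575 = 0.0420

0.0420


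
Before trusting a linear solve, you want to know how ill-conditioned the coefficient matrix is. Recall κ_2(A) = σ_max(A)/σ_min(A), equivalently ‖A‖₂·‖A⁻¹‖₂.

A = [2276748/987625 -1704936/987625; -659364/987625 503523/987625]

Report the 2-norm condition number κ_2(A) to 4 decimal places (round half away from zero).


395.0500

AᵀA = [8989347744/1560645025 -6741943308/1560645025; -6741943308/1560645025 5056547481/1560645025]; tr = 561835809/62425801, det = 32400/62425801
char-poly roots: 9 and 3600/62425801
κ = σ_max/σ_min = 3/(60/7901) = 395.0500


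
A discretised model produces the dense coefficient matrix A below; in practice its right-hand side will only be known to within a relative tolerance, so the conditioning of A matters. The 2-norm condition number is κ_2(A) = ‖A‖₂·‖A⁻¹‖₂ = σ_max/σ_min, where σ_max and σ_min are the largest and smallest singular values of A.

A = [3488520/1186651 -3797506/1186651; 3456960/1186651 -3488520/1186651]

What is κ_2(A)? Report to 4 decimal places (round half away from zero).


52.9125

form AᵀA = [28680552000/1674364561 -30091973520/1674364561; -30091973520/1674364561 31618101796/1674364561] with trace 71698756/1990921 and determinant 921600/1990921
char-poly roots: 36 and 25600/1990921
σ_max=√36=6, σ_min=√(25600/1990921)=(160/1411) → κ = 52.9125


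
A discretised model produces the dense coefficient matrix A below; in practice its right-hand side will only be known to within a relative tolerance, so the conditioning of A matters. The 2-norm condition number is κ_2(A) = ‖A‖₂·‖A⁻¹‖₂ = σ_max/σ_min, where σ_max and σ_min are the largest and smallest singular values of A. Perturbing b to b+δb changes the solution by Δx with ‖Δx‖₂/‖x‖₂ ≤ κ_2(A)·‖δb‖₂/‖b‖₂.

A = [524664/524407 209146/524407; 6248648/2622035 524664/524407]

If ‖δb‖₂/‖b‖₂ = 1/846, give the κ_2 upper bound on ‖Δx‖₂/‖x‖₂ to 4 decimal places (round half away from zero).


0.1834

AᵀA = [271759820416/40680873025 22645547568/8136174605; 22645547568/8136174605 1887658948/1627234921]; tr = 1887285764/240715225, det = 614656/240715225
solving λ² − 1887285764/240715225·λ + 614656/240715225 = 0 gives λ = 196/25, 3136/9628609
κ = σ_max/σ_min = (14/5)/(56/3103) = 155.1500
perturbation bound = 155.1500·1/846 = 0.1834


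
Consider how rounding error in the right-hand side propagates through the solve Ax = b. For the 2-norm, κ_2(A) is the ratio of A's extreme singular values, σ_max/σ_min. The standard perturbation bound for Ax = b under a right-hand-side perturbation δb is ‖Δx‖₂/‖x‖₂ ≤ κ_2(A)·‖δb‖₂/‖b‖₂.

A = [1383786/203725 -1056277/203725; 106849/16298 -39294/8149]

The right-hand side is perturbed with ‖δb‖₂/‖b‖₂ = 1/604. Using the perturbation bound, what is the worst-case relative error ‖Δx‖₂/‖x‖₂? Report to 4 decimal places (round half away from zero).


0.1861

AᵀA = [17592030649/197402500 -3298097817/49350625; -3298097817/49350625 2474117269/49350625]; tr = 1099539989/7896100, det = 12117361/7896100
λ_max, λ_min = (1099539989/7896100 ± √1208605467833351721/62348395210000)/2 = 3481/25, 3481/315844
κ = σ_max/σ_min = (59/5)/(59/562) = 112.4000
κ_2(A)·‖δb‖/‖b‖ = 0.1861


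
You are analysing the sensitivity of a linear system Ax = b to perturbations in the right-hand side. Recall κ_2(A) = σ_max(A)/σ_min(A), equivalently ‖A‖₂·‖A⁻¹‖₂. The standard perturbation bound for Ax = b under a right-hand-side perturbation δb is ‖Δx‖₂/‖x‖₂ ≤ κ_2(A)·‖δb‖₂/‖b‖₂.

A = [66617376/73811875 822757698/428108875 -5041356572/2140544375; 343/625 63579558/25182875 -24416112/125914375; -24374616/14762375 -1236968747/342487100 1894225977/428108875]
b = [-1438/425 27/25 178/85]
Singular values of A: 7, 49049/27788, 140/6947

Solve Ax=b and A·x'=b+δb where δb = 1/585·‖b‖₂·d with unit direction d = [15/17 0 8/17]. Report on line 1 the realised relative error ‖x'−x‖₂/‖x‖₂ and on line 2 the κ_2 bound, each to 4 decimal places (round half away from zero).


0.0035
0.5938

largest singular value 7, smallest 140/6947
κ_2(A) = 7 / (140/6947) = 347.3500
worst-case relative error ≤ 347.3500 × 1/585 = 0.5938
solve Ax = b  →  x = [-95.3931 19.7009 -19.0430]
2-norm of b is 4.1231; of x, 99.2503
re-solving with b+δb shifts x by Δx of norm 0.3497
dividing the unrounded norms, ‖Δx‖/‖x‖ = 0.0035
realised/bound (from unrounded values) ≈ 0.0059


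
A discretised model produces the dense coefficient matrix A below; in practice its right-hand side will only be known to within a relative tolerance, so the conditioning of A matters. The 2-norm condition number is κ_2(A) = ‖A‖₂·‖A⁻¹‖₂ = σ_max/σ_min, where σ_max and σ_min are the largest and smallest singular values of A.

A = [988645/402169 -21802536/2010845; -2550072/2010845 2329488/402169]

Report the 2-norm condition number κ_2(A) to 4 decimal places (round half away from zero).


324.5625

M = AᵀA = [107053081681/13991341225 -95139551304/2798268245; -95139551304/2798268245 2114233337664/13991341225]. tr(M)=264281549/1664645, det(M)=49787136/208080625
λ_max, λ_min = (264281549/1664645 ± √1746052126220379649/69276074400625)/2 = 3969/25, 12544/8323225
σ_max=√(3969/25)=(63/5), σ_min=√(12544/8323225)=(112/2885) → κ = 324.5625


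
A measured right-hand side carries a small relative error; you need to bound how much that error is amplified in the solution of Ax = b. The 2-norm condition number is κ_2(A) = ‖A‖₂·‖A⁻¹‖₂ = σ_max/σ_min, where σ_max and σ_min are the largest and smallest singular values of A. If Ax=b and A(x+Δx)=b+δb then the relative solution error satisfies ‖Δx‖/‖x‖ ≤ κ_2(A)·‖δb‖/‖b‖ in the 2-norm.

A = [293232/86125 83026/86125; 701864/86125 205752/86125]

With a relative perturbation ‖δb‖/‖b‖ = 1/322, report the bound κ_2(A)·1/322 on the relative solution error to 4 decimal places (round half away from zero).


M = AᵀA = [684731456/8778125 199711008/8778125; 199711008/8778125 58257044/8778125]. tr(M)=5943908/70225, det(M)=135424/1755625
solving λ² − 5943908/70225·λ + 135424/1755625 = 0 gives λ = 2116/25, 64/70225
σ_max=√(2116/25)=(46/5), σ_min=√(64/70225)=(8/265) → κ = 304.7500
worst-case relative error ≤ 304.7500 × 1/322 = 0.9464

0.9464


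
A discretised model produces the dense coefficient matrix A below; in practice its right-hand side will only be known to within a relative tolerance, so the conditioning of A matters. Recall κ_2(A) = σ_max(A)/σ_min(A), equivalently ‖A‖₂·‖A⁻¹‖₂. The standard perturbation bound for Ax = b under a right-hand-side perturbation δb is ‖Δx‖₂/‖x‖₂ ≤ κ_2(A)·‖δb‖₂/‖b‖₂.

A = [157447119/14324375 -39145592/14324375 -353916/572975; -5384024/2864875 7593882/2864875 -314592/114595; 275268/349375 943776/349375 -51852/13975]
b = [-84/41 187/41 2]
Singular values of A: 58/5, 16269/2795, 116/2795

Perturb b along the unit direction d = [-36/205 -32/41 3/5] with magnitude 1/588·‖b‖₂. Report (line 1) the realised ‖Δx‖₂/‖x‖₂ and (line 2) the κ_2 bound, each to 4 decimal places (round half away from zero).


0.0046
0.4753

largest singular value 58/5, smallest 116/2795
κ_2(A) = (58/5) / (116/2795) = 279.5000
worst-case relative error ≤ 279.5000 × 1/588 = 0.4753
solve Ax = b  →  x = [-10.9273 -36.5414 -29.4636]
2-norm of b is 5.3852; of x, 48.1952
re-solving with b+δb shifts x by Δx of norm 0.2207
relative error = 0.0046
so the bound overstates the realised error by a factor of ≈ 103.8157 (computed from the unrounded values)


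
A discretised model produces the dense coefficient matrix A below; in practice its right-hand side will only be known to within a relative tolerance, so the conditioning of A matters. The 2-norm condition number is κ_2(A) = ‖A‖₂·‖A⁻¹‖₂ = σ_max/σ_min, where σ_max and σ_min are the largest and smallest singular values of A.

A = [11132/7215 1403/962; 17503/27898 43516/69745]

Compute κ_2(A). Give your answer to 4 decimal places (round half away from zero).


form AᵀA = [2874565369/1036196100 9124192/3453987; 9124192/3453987 289706321/115132900] with trace 3259169/616050 and determinant 279841/123210000
char-poly roots: 529/100 and 529/1232100
κ = σ_max/σ_min = (23/10)/(23/1110) = 111.0000

111.0000


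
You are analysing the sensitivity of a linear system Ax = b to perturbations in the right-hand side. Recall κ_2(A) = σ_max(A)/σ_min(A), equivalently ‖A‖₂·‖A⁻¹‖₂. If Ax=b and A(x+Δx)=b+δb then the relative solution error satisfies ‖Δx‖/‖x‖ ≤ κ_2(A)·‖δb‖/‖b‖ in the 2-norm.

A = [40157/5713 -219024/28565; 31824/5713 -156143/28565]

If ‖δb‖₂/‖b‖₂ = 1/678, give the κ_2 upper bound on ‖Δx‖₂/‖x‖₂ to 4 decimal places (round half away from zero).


0.0581

AᵀA = [2625351625/32638369 -2752888320/32638369; -2752888320/32638369 2894085961/32638369]; tr = 6562946/38809, det = 714025/38809
char-poly roots: 169 and 4225/38809
κ = σ_max/σ_min = 13/(65/197) = 39.4000
worst-case relative error ≤ 39.4000 × 1/678 = 0.0581


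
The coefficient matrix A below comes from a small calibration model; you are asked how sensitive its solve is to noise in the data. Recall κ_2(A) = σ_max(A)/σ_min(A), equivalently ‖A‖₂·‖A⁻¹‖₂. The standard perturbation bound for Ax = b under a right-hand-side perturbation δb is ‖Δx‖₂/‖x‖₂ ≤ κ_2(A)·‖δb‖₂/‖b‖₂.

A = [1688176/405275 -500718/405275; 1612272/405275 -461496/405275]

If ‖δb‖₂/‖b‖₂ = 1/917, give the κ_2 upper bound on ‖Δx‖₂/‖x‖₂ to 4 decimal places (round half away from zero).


form AᵀA = [1295923712/39060125 -377968416/39060125; -377968416/39060125 110272788/39060125] with trace 11249572/312481 and determinant 9216/312481
char-poly roots: 36 and 256/312481
κ = σ_max/σ_min = 6/(16/559) = 209.6250
κ_2(A)·‖δb‖/‖b‖ = 0.2286

0.2286


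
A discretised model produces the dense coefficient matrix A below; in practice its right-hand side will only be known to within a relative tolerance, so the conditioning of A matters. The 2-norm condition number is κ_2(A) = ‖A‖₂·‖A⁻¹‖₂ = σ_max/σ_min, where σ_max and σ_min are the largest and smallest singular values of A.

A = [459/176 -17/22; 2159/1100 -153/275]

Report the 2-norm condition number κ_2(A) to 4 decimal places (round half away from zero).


form AᵀA = [206256121/19360000 -7519491/2420000; -7519491/2420000 274261/302500] with trace 8952353/774400 and determinant 83521/19360000
char-poly roots: 289/25 and 289/774400
κ_2(A) = √(λ_max/λ_min) = √((289/25) / (289/774400)) = 176.0000

176.0000


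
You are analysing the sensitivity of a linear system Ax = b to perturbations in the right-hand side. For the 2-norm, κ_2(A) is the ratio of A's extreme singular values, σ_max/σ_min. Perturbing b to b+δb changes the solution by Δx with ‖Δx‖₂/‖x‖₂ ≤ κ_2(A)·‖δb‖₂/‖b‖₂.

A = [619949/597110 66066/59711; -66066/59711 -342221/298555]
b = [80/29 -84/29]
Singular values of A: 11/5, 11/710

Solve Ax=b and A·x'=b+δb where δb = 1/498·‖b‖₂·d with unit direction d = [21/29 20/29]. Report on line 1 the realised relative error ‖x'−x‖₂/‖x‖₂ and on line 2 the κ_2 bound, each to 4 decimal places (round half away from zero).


from the listed singular values, σ₁ = 11/5, σ_n = 11/710
κ = σ_max/σ_min = (11/5)/(11/710) = 142.0000
bound on ‖Δx‖/‖x‖: κ·ε = 142.0000·1/498 = 0.2851
solve Ax = b  →  x = [1.2539 1.3166]
2-norm of b is 4.0000; of x, 1.8182
Δx = A⁻¹·δb where δb = 1/498·4.0000·d; ‖Δx‖ = 0.5184
relative error = 0.2851
so the bound is sharp here: realised error equals the bound

0.2851
0.2851


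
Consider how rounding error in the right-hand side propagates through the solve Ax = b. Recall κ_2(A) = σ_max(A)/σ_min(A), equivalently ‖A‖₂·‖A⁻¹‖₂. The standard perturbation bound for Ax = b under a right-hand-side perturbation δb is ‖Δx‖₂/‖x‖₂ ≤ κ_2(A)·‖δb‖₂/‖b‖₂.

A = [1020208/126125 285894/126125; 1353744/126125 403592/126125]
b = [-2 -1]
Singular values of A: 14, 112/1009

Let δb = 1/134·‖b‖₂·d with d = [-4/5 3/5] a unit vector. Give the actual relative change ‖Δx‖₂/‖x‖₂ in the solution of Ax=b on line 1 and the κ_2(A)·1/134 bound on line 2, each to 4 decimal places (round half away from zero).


0.0167
0.9412

σ_max = 14, σ_min = 112/1009
κ = σ_max/σ_min = 14/(112/1009) = 126.1250
perturbation bound = 126.1250·1/134 = 0.9412
solve Ax = b  →  x = [-2.6596 8.6086]
2-norm of b is 2.2361; of x, 9.0101
re-solving with b+δb shifts x by Δx of norm 0.1503
relative error = 0.0167
tightness: 0.0167 against a bound of 0.9412 (unrounded ratio ≈ 0.0177)


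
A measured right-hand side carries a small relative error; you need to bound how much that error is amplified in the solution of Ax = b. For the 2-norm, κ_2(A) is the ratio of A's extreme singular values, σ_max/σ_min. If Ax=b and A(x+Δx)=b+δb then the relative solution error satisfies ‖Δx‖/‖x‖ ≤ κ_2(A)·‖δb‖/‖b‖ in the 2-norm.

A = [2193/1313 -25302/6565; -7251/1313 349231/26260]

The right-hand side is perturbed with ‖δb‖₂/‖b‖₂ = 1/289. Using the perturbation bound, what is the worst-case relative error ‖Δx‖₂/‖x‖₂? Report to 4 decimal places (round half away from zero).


M = AᵀA = [57386250/1723969 -550844625/6895876; -550844625/6895876 5288214025/27583504]. tr(M)=36724225/163216, det(M)=140625/163216
eigenvalues of AᵀA: λ = (tr ± √(tr²−4·det))/2 = 225, 625/163216
so κ_2 = √(225 / (625/163216)) = 242.4000
bound on ‖Δx‖/‖x‖: κ·ε = 242.4000·1/289 = 0.8388

0.8388


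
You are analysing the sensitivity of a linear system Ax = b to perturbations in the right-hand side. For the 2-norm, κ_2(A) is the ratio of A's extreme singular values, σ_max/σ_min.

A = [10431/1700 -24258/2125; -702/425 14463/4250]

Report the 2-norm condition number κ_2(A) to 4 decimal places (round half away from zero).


90.0000

M = AᵀA = [186705/4624 -218673/2890; -218673/2890 4100769/28900]. tr(M)=72909/400, det(M)=6561/1600
λ_max, λ_min = (72909/400 ± √5313097881/160000)/2 = 729/4, 9/400
so κ_2 = √((729/4) / (9/400)) = 90.0000


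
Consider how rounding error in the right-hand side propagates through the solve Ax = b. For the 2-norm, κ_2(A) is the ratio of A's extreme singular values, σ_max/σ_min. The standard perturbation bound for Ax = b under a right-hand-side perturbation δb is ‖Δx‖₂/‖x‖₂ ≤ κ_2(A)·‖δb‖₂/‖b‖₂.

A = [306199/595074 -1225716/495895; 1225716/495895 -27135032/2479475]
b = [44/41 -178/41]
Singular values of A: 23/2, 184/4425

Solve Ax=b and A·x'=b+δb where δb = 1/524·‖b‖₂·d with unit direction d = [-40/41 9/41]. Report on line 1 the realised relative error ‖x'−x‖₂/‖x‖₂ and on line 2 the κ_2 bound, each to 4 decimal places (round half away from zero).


0.0043
0.5278

from the listed singular values, σ₁ = 23/2, σ_n = 184/4425
κ_2(A) = (23/2) / (184/4425) = 276.5625
bound on ‖Δx‖/‖x‖: κ·ε = 276.5625·1/524 = 0.5278
solve Ax = b  →  x = [-47.0011 -10.2187]
‖b‖ = 4.4721, ‖x‖ = 48.0991
re-solving with b+δb shifts x by Δx of norm 0.2052
realised ‖Δx‖/‖x‖ = 0.0043
realised/bound (from unrounded values) ≈ 0.0081


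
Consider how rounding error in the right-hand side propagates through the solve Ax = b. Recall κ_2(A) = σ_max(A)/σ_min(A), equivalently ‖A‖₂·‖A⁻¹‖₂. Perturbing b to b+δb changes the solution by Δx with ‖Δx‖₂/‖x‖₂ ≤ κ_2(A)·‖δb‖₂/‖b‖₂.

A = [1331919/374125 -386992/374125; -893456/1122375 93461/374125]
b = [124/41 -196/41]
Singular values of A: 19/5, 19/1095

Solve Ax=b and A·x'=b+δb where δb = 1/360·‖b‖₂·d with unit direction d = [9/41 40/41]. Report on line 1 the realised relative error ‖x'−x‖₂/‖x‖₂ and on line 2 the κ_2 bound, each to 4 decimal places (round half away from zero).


largest singular value 19/5, smallest 19/1095
condition number: (19/5) ÷ (19/1095) = 219.0000
κ_2(A)·‖δb‖/‖b‖ = 0.6083
solve Ax = b  →  x = [-63.5368 -221.6000]
‖b‖ = 5.6569, ‖x‖ = 230.5287
Δx = A⁻¹·δb where δb = 1/360·5.6569·d; ‖Δx‖ = 0.9056
dividing the unrounded norms, ‖Δx‖/‖x‖ = 0.0039
tightness: 0.0039 against a bound of 0.6083 (unrounded ratio ≈ 0.0065)

0.0039
0.6083


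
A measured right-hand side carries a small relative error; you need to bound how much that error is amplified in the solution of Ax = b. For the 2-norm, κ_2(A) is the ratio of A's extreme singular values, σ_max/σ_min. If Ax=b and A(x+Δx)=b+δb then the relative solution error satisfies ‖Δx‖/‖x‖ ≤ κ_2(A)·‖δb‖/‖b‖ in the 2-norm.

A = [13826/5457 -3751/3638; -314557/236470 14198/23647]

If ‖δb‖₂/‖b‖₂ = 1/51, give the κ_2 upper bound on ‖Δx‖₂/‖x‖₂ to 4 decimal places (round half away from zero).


1.2588

form AᵀA = [14259826369/1741392900 -98998376/29023215; -98998376/29023215 11017865/7739524] with trace 49523213/5152050 and determinant 923521/41216400
char-poly roots: 961/100 and 961/412164
κ = σ_max/σ_min = (31/10)/(31/642) = 64.2000
κ_2(A)·‖δb‖/‖b‖ = 1.2588


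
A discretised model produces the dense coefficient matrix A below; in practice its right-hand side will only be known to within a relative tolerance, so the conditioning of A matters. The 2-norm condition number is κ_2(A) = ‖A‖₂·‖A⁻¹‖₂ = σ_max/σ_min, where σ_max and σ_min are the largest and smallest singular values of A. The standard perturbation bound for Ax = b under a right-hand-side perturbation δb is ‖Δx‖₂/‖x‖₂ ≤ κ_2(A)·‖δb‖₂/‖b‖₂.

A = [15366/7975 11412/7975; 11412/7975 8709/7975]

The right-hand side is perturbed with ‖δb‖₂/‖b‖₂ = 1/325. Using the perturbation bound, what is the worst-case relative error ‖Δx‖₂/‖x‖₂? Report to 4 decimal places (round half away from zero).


0.4908

AᵀA = [14653908/2544025 10989756/2544025; 10989756/2544025 8243217/2544025]; tr = 915885/101761, det = 324/101761
char-poly roots: 9 and 36/101761
κ = σ_max/σ_min = 3/(6/319) = 159.5000
κ_2(A)·‖δb‖/‖b‖ = 0.4908


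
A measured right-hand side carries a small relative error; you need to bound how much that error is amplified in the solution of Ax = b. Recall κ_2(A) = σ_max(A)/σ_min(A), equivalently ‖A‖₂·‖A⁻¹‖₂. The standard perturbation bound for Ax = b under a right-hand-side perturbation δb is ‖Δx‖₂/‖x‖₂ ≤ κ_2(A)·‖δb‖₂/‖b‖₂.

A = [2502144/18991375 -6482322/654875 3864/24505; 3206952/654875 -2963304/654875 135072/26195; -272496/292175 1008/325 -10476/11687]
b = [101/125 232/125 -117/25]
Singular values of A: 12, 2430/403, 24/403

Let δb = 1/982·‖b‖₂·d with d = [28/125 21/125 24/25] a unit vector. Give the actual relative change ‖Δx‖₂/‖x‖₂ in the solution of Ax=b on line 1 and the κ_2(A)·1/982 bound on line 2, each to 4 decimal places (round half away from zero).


from the listed singular values, σ₁ = 12, σ_n = 24/403
κ_2(A) = 12 / (24/403) = 201.5000
worst-case relative error ≤ 201.5000 × 1/982 = 0.2052
solve Ax = b  →  x = [48.8098 -0.1670 -46.1414]
‖b‖ = 5.0990, ‖x‖ = 67.1673
δb = ε·‖b‖·d = [0.0012 0.0009 0.0050]; solving A·Δx = δb gives ‖Δx‖ = 0.0872
relative error = 0.0013
so the bound overstates the realised error by a factor of ≈ 158.0712 (computed from the unrounded values)

0.0013
0.2052


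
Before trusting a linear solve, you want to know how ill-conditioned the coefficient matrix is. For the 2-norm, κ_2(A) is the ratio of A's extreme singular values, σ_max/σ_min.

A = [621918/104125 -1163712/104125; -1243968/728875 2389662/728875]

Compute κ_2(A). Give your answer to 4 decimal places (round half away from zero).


form AᵀA = [32799638916/850014025 -12299392512/170002805; -12299392512/170002805 115308063684/850014025] with trace 20499336/117649 and determinant 18974736/73530625
eigenvalues of AᵀA: λ = (tr ± √(tr²−4·det))/2 = 4356/25, 4356/2941225
κ = σ_max/σ_min = (66/5)/(66/1715) = 343.0000

343.0000


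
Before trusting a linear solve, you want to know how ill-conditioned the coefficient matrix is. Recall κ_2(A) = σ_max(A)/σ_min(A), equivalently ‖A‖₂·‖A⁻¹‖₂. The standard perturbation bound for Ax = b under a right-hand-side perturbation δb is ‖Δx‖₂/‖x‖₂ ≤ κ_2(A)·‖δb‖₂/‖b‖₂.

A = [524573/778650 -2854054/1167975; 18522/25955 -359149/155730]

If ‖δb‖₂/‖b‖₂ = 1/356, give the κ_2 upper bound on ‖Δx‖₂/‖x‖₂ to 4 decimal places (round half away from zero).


form AᵀA = [694333969/720922500 -1779961456/540691875; -1779961456/540691875 73251840529/6488302500] with trace 63600677/5190642 and determinant 1500625/41525136
λ_max, λ_min = (63600677/5190642 ± √1010287877820676/6735691093041)/2 = 49/4, 30625/10381284
so κ_2 = √((49/4) / (30625/10381284)) = 64.4400
bound on ‖Δx‖/‖x‖: κ·ε = 64.4400·1/356 = 0.1810

0.1810


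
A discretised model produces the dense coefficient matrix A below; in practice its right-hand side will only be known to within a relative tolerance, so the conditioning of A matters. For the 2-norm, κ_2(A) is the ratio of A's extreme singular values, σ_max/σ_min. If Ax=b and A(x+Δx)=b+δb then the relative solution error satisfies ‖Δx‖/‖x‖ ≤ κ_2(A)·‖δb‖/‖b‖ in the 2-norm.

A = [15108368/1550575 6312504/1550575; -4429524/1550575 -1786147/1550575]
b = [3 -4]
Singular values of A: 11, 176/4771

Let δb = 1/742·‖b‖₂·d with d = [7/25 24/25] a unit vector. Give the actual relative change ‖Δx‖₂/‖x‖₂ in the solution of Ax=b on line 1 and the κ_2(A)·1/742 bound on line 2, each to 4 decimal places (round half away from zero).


from the listed singular values, σ₁ = 11, σ_n = 176/4771
condition number: 11 ÷ (176/4771) = 298.1875
perturbation bound = 298.1875·1/742 = 0.4019
solve Ax = b  →  x = [31.6141 -74.9283]
‖b‖₂ = 5.0000 and ‖x‖₂ = 81.3247
δb = ε·‖b‖·d = [0.0019 0.0065]; solving A·Δx = δb gives ‖Δx‖ = 0.1827
realised ‖Δx‖/‖x‖ = 0.0022
tightness: 0.0022 against a bound of 0.4019 (unrounded ratio ≈ 0.0056)

0.0022
0.4019


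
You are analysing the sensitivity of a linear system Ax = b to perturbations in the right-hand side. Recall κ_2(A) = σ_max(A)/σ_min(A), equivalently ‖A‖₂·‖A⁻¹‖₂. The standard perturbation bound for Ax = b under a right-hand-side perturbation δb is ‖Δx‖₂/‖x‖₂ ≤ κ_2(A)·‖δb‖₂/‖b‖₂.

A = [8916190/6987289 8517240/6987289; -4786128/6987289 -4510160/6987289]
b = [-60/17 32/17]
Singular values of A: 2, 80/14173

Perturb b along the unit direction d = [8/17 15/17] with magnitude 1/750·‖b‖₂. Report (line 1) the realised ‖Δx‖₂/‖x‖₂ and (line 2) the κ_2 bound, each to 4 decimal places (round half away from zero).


σ_max = 2, σ_min = 80/14173
condition number: 2 ÷ (80/14173) = 354.3250
κ_2(A)·‖δb‖/‖b‖ = 0.4724
solve Ax = b  →  x = [-1.4483 -1.3793]
‖b‖₂ = 4.0000 and ‖x‖₂ = 2.0000
re-solving with b+δb shifts x by Δx of norm 0.9449
relative error = 0.4724
realised/bound = 1 exactly: the bound is attained for this b and d

0.4724
0.4724


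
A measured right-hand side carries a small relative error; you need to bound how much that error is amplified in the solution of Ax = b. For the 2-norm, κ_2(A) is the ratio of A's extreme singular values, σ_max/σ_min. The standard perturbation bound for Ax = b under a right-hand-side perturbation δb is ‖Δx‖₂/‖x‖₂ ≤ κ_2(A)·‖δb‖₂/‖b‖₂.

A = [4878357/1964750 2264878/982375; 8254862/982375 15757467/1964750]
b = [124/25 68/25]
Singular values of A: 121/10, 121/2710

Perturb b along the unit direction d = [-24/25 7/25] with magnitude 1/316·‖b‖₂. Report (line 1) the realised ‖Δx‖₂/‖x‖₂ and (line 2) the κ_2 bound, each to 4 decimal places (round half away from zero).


from the listed singular values, σ₁ = 121/10, σ_n = 121/2710
κ_2(A) = (121/10) / (121/2710) = 271.0000
bound on ‖Δx‖/‖x‖: κ·ε = 271.0000·1/316 = 0.8576
solve Ax = b  →  x = [62.0234 -64.6452]
‖b‖₂ = 5.6569 and ‖x‖₂ = 89.5874
re-solving with b+δb shifts x by Δx of norm 0.4009
realised ‖Δx‖/‖x‖ = 0.0045
tightness: 0.0045 against a bound of 0.8576 (unrounded ratio ≈ 0.0052)

0.0045
0.8576
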